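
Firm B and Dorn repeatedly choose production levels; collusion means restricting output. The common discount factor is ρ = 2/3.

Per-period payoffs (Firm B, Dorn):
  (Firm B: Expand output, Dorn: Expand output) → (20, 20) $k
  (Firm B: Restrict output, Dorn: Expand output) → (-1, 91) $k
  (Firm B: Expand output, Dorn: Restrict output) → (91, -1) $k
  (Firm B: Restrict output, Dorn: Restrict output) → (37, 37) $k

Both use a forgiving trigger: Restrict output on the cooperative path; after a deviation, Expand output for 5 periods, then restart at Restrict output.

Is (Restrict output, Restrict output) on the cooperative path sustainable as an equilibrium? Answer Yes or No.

Comparing payoff streams over the 6 periods until play realigns: cooperate → 37(1+ρ+…+ρ^5); deviate → 91 + 20(ρ+…+ρ^5).
Cooperation is sustained iff (37−20)(ρ+…+ρ^5) ≥ 91−37.
ρ+…+ρ^5 = 2/3·(1−(2/3)^5)/(1−2/3) = 1.7366, and (91−37)/(37−20) = 3.1765.
1.7366 < 3.1765, so cooperation is not sustainable.

No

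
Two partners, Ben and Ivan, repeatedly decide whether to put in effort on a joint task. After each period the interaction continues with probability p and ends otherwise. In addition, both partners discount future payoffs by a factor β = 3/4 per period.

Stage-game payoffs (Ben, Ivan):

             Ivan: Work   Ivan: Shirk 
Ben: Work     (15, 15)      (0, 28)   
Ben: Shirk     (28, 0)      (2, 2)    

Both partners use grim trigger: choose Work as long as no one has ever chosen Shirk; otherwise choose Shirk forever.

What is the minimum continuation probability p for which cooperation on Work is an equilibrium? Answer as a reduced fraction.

2/3

Expected continuation weight on next period's payoff is β·p = 3/4·p, which plays the role of the discount factor.
Cooperation requires 3/4·p ≥ (28−15)/(28−2) = 1/2, hence p ≥ 2/3.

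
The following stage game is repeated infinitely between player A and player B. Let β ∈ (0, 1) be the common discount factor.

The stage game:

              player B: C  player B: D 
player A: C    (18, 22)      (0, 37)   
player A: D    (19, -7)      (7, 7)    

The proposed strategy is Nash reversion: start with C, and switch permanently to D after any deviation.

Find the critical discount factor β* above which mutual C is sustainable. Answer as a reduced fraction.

1/2

player A: cooperation gives 18 each period; deviation gives 19 once then 7 forever.
  18/(1−β) ≥ 19 + 7β/(1−β) ⇒ β ≥ 1/12.
player B: cooperation gives 22 each period; deviation gives 37 once then 7 forever.
  β ≥ 15/30 = 1/2.
Both must hold, so the binding constraint is player B's: β ≥ 1/2.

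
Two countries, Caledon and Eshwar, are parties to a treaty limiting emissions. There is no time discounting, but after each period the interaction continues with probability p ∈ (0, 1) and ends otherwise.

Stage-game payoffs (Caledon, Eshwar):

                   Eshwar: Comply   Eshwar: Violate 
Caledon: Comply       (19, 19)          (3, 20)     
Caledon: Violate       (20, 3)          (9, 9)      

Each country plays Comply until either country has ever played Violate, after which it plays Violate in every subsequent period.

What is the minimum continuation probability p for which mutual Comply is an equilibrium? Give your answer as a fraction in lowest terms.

Expected cooperation value is 19 + p·19 + p²·19 + … = 19/(1−p); deviation gives 20 + p·9/(1−p).
19 ≥ 20(1−p) + 9p ⇒ 11p ≥ 1 ⇒ p ≥ 1/11.

1/11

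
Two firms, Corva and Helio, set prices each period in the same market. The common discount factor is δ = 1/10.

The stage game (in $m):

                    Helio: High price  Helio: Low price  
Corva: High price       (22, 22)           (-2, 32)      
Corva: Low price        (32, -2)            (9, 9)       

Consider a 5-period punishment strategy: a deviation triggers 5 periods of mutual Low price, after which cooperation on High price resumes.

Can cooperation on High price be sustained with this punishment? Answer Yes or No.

A one-shot deviation gives 32 now, then 9 for 5 periods, then back to 22.
Gain from deviating: (32−22) today; loss: (22−9) in each of the next 5 periods.
No-deviation condition: (22−9)(δ+…+δ^5) ≥ 32−22, i.e. δ+…+δ^5 ≥ 10/13.
At δ = 1/10: δ+…+δ^5 = 0.1111 < 0.7692.
So cooperation is not sustainable.

No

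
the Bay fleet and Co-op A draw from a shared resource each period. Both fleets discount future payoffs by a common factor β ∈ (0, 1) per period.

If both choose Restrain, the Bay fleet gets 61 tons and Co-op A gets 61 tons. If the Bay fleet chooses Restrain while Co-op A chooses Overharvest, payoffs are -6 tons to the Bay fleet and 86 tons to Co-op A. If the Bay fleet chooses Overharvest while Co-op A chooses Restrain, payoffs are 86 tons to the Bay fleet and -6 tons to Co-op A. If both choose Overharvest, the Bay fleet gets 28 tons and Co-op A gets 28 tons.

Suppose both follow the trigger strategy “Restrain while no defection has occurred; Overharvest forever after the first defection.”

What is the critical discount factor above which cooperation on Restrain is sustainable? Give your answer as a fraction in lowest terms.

25/58

Under grim trigger the critical discount factor is (T−C)/(T−P) with T = 86, C = 61, P = 28.
β* = (86−61)/(86−28) = 25/58.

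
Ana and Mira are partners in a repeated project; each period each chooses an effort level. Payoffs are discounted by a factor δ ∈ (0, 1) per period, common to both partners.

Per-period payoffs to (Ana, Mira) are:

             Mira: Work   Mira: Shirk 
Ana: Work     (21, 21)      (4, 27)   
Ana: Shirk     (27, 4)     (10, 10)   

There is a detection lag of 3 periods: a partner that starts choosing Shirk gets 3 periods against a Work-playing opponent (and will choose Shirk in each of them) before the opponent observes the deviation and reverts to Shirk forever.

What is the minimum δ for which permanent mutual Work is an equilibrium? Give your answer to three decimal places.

0.707

A deviator earns 27 for 3 periods, then 10 forever; cooperating earns 21 forever. Multiplying the IC by (1−δ):
21 ≥ 27(1−δ^3) + 10δ^3, so 17·δ^3 ≥ 6 and δ^3 ≥ 6/17.
δ ≥ (6/17)^(1/3) ≈ 0.707.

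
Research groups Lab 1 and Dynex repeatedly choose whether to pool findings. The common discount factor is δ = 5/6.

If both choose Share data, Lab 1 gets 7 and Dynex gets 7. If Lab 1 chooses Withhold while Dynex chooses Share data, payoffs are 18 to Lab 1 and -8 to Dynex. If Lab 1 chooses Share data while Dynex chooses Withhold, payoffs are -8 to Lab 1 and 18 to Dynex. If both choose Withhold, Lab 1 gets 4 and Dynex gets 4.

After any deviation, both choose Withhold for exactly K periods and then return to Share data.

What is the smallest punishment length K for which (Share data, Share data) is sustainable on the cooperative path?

Need Σ_{k=1}^{K} δ^k ≥ (18−7)/(7−4) = 3.6667 at δ = 5/6.
At K = 7 the sum is 3.6046 < 3.6667; at K = 8 it is 3.8372 ≥ 3.6667.
So the minimum punishment length is K = 8.

8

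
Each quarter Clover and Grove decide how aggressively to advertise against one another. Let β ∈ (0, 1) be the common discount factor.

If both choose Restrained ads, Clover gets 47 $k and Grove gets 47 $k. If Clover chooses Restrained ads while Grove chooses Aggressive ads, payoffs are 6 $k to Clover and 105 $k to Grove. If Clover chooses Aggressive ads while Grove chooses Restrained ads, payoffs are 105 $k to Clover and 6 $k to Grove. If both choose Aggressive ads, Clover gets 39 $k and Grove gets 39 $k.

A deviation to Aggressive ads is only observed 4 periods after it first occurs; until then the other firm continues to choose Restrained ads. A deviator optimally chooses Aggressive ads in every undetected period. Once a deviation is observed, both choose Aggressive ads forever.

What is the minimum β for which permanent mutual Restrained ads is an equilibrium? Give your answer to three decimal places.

A deviator earns 105 for 4 periods, then 39 forever; cooperating earns 47 forever. Multiplying the IC by (1−β):
47 ≥ 105(1−β^4) + 39β^4, so 66·β^4 ≥ 58 and β^4 ≥ 29/33.
β ≥ (29/33)^(1/4) ≈ 0.968.

0.968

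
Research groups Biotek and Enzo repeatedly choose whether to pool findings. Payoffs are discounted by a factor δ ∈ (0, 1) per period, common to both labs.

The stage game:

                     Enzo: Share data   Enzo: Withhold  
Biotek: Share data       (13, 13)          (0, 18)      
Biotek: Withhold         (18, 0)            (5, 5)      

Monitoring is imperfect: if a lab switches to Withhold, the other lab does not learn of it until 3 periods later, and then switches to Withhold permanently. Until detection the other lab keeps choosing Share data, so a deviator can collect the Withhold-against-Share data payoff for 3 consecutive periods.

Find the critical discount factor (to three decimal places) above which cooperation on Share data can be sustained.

Deviating for the 3 undetected periods gains 18−13 = 5 per period over cooperation, then loses 13−5 = 8 per period forever once punishment starts.
Gain: 5(1 + δ + … + δ^2); loss: 8·δ^3/(1−δ).
No profitable deviation ⇔ 5(1−δ^3) ≤ 8·δ^3, i.e. δ^3 ≥ 5/(5+8) = 5/13.
Hence δ ≥ (5/13)^(1/3) ≈ 0.727.

0.727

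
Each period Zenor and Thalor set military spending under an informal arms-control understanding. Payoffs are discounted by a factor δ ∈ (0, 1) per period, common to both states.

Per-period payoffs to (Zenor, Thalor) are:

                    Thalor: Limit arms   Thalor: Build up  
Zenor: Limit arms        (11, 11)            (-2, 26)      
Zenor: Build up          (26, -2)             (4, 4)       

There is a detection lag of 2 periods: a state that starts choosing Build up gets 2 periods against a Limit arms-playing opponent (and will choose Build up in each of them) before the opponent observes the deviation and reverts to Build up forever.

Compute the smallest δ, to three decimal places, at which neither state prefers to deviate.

Deviating for the 2 undetected periods gains 26−11 = 15 per period over cooperation, then loses 11−4 = 7 per period forever once punishment starts.
Gain: 15(1 + δ + … + δ^1); loss: 7·δ^2/(1−δ).
No profitable deviation ⇔ 15(1−δ^2) ≤ 7·δ^2, i.e. δ^2 ≥ 15/(15+7) = 15/22.
Hence δ ≥ (15/22)^(1/2) ≈ 0.826.

0.826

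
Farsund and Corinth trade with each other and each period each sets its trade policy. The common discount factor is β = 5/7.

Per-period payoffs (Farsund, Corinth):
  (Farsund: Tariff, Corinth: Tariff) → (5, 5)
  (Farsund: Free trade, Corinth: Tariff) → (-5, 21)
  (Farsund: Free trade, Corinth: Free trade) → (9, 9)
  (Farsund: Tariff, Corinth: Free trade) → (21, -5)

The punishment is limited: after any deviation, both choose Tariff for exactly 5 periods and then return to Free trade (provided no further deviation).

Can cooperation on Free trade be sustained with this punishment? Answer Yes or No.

A one-shot deviation gives 21 now, then 5 for 5 periods, then back to 9.
Gain from deviating: (21−9) today; loss: (9−5) in each of the next 5 periods.
No-deviation condition: (9−5)(β+…+β^5) ≥ 21−9, i.e. β+…+β^5 ≥ 3.
At β = 5/7: β+…+β^5 = 2.0352 < 3.0000.
So cooperation is not sustainable.

No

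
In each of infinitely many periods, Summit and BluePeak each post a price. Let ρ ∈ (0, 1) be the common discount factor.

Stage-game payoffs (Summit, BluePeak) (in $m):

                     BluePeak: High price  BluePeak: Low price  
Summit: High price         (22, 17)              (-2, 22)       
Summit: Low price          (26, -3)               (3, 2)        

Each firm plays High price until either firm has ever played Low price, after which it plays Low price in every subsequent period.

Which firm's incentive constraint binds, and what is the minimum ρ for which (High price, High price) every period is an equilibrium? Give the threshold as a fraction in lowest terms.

Summit: cooperation gives 22 each period; deviation gives 26 once then 3 forever.
  22/(1−ρ) ≥ 26 + 3ρ/(1−ρ) ⇒ ρ ≥ 4/23.
BluePeak: cooperation gives 17 each period; deviation gives 22 once then 2 forever.
  ρ ≥ 5/20 = 1/4.
Both must hold, so the binding constraint is BluePeak's: ρ ≥ 1/4.

BluePeak; ρ ≥ 1/4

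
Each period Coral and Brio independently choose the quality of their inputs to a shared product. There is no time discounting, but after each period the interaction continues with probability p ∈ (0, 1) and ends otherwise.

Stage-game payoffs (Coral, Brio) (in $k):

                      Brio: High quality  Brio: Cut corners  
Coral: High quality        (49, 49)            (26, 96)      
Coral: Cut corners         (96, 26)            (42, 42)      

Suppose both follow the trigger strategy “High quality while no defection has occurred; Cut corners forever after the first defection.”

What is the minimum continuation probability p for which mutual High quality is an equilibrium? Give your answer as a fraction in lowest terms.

With no time discounting, the continuation probability p plays the role of the discount factor.
Grim-trigger IC: 49/(1−p) ≥ 96 + 42p/(1−p) ⇒ p ≥ (96−49)/(96−42) = 47/54.

47/54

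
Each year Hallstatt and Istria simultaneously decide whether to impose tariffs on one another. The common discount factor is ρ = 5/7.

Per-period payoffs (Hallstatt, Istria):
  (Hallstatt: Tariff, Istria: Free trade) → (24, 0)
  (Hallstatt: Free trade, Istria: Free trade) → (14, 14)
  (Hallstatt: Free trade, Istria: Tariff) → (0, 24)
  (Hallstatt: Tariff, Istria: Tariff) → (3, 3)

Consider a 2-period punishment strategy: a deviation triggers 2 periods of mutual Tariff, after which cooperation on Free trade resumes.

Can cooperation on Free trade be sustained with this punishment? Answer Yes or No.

Yes

Comparing payoff streams over the 3 periods until play realigns: cooperate → 14(1+ρ+…+ρ^2); deviate → 24 + 3(ρ+…+ρ^2).
Cooperation is sustained iff (14−3)(ρ+…+ρ^2) ≥ 24−14.
ρ+…+ρ^2 = 5/7·(1−(5/7)^2)/(1−5/7) = 1.2245, and (24−14)/(14−3) = 0.9091.
1.2245 ≥ 0.9091, so cooperation is sustainable.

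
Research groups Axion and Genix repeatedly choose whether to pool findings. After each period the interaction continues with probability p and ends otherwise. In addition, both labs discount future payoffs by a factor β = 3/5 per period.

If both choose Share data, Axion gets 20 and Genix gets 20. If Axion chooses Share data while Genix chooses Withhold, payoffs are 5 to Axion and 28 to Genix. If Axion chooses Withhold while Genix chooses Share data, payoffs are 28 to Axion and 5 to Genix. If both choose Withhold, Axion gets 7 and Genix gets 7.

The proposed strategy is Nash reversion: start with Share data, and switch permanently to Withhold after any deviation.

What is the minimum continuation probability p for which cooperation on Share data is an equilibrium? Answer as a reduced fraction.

Expected continuation weight on next period's payoff is β·p = 3/5·p, which plays the role of the discount factor.
Cooperation requires 3/5·p ≥ (28−20)/(28−7) = 8/21, hence p ≥ 40/63.

40/63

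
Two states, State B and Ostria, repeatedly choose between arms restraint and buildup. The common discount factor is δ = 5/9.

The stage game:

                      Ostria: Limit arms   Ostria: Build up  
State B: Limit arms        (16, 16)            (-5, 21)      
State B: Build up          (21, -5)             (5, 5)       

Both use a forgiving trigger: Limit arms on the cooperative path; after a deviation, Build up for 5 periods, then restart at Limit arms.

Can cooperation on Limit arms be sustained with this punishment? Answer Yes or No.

Comparing payoff streams over the 6 periods until play realigns: cooperate → 16(1+δ+…+δ^5); deviate → 21 + 5(δ+…+δ^5).
Cooperation is sustained iff (16−5)(δ+…+δ^5) ≥ 21−16.
δ+…+δ^5 = 5/9·(1−(5/9)^5)/(1−5/9) = 1.1838, and (21−16)/(16−5) = 0.4545.
1.1838 ≥ 0.4545, so cooperation is sustainable.

Yes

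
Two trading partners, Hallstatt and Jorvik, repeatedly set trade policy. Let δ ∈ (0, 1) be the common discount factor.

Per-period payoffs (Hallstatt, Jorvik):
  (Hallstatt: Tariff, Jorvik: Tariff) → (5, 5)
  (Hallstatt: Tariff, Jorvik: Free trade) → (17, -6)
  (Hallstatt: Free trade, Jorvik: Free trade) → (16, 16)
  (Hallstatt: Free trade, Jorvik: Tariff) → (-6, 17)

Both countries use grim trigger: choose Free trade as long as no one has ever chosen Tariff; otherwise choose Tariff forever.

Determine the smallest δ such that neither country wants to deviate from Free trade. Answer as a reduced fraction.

1/12

One-period gain from deviating is 17 − 16 = 1. The loss is 16 − 5 = 11 in every subsequent period, with present value 11·δ/(1−δ).
Deviation is unprofitable when 11·δ/(1−δ) ≥ 1, i.e. δ/(1−δ) ≥ 1/11.
Equivalently δ ≥ 1/(1+11) = 1/12.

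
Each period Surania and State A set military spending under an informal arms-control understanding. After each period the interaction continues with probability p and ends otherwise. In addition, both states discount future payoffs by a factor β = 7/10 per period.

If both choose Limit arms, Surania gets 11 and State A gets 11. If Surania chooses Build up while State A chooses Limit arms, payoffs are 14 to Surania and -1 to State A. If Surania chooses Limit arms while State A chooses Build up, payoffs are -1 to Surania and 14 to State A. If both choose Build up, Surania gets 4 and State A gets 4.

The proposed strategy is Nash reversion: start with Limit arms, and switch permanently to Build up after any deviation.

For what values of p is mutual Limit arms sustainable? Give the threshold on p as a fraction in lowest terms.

3/7

Expected continuation weight on next period's payoff is β·p = 7/10·p, which plays the role of the discount factor.
Cooperation requires 7/10·p ≥ (14−11)/(14−4) = 3/10, hence p ≥ 3/7.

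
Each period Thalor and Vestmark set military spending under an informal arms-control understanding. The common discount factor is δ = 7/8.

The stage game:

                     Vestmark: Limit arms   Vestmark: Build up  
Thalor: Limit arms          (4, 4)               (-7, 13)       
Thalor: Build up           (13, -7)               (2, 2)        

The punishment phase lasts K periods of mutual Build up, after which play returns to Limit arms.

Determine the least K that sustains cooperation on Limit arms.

Need Σ_{k=1}^{K} δ^k ≥ (13−4)/(4−2) = 4.5000 at δ = 7/8.
At K = 7 the sum is 4.2511 < 4.5000; at K = 8 it is 4.5947 ≥ 4.5000.
So the minimum punishment length is K = 8.

8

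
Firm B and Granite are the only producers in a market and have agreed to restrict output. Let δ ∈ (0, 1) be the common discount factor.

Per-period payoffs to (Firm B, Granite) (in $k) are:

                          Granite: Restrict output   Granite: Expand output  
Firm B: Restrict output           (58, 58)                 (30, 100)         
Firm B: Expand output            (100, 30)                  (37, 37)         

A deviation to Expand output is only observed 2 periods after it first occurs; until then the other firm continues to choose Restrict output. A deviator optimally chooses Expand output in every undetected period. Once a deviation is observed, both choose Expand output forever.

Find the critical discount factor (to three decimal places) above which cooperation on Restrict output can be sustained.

0.816

A deviator earns 100 for 2 periods, then 37 forever; cooperating earns 58 forever. Multiplying the IC by (1−δ):
58 ≥ 100(1−δ^2) + 37δ^2, so 63·δ^2 ≥ 42 and δ^2 ≥ 2/3.
δ ≥ (2/3)^(1/2) ≈ 0.816.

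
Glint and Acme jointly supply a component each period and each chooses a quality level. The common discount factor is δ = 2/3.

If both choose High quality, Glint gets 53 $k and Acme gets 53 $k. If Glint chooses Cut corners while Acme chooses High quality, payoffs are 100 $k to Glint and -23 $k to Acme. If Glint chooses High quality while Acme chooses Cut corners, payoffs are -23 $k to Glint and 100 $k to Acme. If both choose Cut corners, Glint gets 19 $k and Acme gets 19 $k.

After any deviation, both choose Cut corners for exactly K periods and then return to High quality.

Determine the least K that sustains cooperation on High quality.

3

Need Σ_{k=1}^{K} δ^k ≥ (100−53)/(53−19) = 1.3824 at δ = 2/3.
At K = 2 the sum is 1.1111 < 1.3824; at K = 3 it is 1.4074 ≥ 1.3824.
So the minimum punishment length is K = 3.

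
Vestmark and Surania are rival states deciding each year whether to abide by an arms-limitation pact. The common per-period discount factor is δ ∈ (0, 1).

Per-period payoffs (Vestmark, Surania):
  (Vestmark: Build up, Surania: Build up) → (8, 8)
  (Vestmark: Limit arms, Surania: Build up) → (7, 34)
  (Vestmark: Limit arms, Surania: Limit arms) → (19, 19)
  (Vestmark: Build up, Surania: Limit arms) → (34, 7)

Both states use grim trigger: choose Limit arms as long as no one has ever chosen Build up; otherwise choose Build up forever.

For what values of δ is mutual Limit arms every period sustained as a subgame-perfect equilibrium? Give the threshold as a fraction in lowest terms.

One-period gain from deviating is 34 − 19 = 15. The loss is 19 − 8 = 11 in every subsequent period, with present value 11·δ/(1−δ).
Deviation is unprofitable when 11·δ/(1−δ) ≥ 15, i.e. δ/(1−δ) ≥ 15/11.
Equivalently δ ≥ 15/(15+11) = 15/26.

15/26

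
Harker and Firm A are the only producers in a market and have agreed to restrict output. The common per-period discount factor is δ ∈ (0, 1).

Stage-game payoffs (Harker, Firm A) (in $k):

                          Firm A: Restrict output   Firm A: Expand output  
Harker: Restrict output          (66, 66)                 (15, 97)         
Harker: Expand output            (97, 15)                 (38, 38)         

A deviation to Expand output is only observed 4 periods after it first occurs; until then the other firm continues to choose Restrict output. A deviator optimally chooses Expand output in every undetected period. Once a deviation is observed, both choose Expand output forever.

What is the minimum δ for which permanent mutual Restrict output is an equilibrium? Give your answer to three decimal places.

0.851

Deviating for the 4 undetected periods gains 97−66 = 31 per period over cooperation, then loses 66−38 = 28 per period forever once punishment starts.
Gain: 31(1 + δ + … + δ^3); loss: 28·δ^4/(1−δ).
No profitable deviation ⇔ 31(1−δ^4) ≤ 28·δ^4, i.e. δ^4 ≥ 31/(31+28) = 31/59.
Hence δ ≥ (31/59)^(1/4) ≈ 0.851.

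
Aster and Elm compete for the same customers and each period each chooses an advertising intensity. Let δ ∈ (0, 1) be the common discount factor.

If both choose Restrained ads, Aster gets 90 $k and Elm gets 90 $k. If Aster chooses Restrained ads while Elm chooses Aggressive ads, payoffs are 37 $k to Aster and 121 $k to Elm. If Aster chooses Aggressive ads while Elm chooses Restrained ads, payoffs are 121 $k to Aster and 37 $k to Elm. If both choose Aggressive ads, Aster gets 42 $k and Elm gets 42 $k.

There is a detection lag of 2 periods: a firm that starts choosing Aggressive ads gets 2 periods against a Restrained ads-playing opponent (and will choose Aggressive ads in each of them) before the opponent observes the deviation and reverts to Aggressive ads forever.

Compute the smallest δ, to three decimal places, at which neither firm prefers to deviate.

0.626

The best deviation is to choose Aggressive ads for all 2 undetected periods, earning 121 each, then 42 forever once detected.
Deviation value: 121(1−δ^2)/(1−δ) + 42δ^2/(1−δ); cooperation value: 90/(1−δ).
IC: 90 ≥ 121(1−δ^2) + 42δ^2 = 121 − 79δ^2.
So δ^2 ≥ 31/79, giving δ ≥ (31/79)^(1/2) ≈ 0.626.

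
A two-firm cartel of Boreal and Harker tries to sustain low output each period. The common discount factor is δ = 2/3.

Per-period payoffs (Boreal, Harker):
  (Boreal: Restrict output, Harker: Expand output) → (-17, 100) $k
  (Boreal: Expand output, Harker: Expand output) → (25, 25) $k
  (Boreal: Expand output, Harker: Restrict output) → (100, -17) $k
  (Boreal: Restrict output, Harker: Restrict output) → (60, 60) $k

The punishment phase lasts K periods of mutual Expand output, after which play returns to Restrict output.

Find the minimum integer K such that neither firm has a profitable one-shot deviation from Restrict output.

3

No profitable deviation requires (60−25)(δ+…+δ^K) ≥ 100−60, i.e. δ+…+δ^K ≥ 8/7 ≈ 1.1429.
With δ = 2/3, the partial sums are K=1: 0.6667, K=2: 1.1111, K=3: 1.4074.
K = 3 is the first length at which the sum reaches 1.1429.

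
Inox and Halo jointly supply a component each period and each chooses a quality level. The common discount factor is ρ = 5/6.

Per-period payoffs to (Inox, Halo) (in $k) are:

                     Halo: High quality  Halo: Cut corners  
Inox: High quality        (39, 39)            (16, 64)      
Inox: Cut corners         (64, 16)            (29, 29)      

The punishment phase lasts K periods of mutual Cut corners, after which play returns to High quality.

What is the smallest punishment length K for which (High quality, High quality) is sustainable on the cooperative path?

No profitable deviation requires (39−29)(ρ+…+ρ^K) ≥ 64−39, i.e. ρ+…+ρ^K ≥ 5/2 ≈ 2.5000.
With ρ = 5/6, the partial sums are K=1: 0.8333, K=2: 1.5278, K=3: 2.1065, K=4: 2.5887.
K = 4 is the first length at which the sum reaches 2.5000.

4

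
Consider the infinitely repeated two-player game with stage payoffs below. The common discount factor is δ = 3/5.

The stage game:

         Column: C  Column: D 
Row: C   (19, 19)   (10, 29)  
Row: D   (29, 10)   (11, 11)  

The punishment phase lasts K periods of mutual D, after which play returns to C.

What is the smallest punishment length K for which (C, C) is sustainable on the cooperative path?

4

Need Σ_{k=1}^{K} δ^k ≥ (29−19)/(19−11) = 1.2500 at δ = 3/5.
At K = 3 the sum is 1.1760 < 1.2500; at K = 4 it is 1.3056 ≥ 1.2500.
So the minimum punishment length is K = 4.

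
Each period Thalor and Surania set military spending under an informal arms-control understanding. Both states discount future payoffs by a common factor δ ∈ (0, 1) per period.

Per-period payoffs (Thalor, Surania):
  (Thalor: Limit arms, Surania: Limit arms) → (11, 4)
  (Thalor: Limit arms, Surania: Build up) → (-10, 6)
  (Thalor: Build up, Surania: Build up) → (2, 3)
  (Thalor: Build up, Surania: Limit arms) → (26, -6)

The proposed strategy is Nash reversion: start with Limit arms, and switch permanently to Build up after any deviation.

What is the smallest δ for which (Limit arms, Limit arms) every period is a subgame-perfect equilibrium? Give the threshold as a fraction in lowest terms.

2/3

Thalor's threshold: (26−11)/(26−2) = 5/8.
Surania's threshold: (6−4)/(6−3) = 2/3.
5/8 < 2/3, so Surania binds and δ* = 2/3.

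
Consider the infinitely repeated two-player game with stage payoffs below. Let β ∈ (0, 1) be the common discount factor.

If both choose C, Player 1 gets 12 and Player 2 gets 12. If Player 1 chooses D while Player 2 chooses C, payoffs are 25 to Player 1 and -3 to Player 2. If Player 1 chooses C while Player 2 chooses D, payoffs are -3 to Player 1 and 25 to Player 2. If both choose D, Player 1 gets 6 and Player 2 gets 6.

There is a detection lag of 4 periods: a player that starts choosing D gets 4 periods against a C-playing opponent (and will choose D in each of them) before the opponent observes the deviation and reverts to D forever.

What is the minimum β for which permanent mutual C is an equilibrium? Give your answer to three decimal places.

0.909

Deviating for the 4 undetected periods gains 25−12 = 13 per period over cooperation, then loses 12−6 = 6 per period forever once punishment starts.
Gain: 13(1 + β + … + β^3); loss: 6·β^4/(1−β).
No profitable deviation ⇔ 13(1−β^4) ≤ 6·β^4, i.e. β^4 ≥ 13/(13+6) = 13/19.
Hence β ≥ (13/19)^(1/4) ≈ 0.909.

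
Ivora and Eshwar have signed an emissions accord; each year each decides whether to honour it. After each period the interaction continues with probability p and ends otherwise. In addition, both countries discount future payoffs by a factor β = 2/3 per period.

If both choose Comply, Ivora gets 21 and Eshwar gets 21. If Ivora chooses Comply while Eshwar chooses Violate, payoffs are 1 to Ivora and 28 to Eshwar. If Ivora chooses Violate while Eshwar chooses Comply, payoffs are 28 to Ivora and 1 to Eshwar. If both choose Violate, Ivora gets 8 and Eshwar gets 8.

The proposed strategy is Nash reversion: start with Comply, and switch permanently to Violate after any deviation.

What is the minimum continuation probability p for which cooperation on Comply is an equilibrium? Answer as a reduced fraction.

21/40

With continuation probability p and discount β, the effective per-period discount factor is βp.
Grim-trigger IC: βp ≥ (28−21)/(28−8) = 7/20.
So p ≥ (7/20)/(2/3) = 21/40.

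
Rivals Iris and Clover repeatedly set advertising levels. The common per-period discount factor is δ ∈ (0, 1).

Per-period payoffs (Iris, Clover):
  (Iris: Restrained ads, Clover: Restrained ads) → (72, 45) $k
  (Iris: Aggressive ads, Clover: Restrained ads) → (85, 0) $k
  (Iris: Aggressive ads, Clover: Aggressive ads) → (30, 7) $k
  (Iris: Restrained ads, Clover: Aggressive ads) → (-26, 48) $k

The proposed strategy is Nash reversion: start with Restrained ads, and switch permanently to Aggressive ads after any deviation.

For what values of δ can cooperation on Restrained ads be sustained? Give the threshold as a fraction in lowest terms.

For Iris: deviation gain 85−72 = 13, per-period punishment loss 72−30 = 42. IC gives δ ≥ 13/55.
For Clover: gain 3, loss 38 per period, so δ ≥ 3/41.
The tighter constraint is Iris's, so cooperation needs δ ≥ 13/55.

13/55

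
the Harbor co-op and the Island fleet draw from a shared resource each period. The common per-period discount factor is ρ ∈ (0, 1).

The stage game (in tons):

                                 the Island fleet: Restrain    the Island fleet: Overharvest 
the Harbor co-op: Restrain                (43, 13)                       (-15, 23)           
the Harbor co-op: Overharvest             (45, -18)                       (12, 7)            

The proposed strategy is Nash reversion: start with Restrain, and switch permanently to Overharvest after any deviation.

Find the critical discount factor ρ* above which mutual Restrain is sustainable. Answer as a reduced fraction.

5/8

the Harbor co-op's threshold: (45−43)/(45−12) = 2/33.
the Island fleet's threshold: (23−13)/(23−7) = 5/8.
2/33 < 5/8, so the Island fleet binds and ρ* = 5/8.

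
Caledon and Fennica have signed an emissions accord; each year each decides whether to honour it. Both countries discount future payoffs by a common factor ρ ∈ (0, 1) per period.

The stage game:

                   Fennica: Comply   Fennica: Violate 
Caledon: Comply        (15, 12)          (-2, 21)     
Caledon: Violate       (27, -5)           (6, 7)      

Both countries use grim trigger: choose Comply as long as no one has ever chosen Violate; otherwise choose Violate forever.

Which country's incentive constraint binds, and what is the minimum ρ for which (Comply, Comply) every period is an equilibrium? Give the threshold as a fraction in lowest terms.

Caledon's threshold: (27−15)/(27−6) = 4/7.
Fennica's threshold: (21−12)/(21−7) = 9/14.
4/7 < 9/14, so Fennica binds and ρ* = 9/14.

Fennica; ρ ≥ 9/14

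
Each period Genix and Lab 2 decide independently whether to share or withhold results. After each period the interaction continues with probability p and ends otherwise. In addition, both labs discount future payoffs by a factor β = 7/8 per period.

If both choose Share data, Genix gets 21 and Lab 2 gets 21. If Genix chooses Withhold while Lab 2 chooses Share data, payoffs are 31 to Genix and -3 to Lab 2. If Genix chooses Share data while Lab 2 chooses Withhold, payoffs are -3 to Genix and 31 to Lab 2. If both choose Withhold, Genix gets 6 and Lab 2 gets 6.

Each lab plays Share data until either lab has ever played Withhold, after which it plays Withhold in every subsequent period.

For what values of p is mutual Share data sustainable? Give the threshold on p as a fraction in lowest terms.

Expected continuation weight on next period's payoff is β·p = 7/8·p, which plays the role of the discount factor.
Cooperation requires 7/8·p ≥ (31−21)/(31−6) = 2/5, hence p ≥ 16/35.

16/35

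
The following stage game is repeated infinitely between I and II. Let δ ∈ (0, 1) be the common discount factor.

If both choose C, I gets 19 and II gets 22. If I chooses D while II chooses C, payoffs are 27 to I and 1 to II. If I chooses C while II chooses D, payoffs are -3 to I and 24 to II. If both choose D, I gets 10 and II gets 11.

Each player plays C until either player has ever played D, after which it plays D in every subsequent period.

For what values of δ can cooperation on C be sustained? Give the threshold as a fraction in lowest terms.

I's threshold: (27−19)/(27−10) = 8/17.
II's threshold: (24−22)/(24−11) = 2/13.
8/17 > 2/13, so I binds and δ* = 8/17.

8/17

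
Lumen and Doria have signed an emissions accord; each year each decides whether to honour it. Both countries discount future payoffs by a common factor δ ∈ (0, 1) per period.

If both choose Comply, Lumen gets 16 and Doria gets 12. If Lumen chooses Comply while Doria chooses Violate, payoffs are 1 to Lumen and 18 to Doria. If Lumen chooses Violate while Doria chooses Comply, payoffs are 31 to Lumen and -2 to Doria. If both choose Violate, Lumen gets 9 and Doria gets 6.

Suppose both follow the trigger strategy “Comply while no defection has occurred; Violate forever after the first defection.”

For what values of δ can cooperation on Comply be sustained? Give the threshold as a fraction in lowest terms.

For Lumen: deviation gain 31−16 = 15, per-period punishment loss 16−9 = 7. IC gives δ ≥ 15/22.
For Doria: gain 6, loss 6 per period, so δ ≥ 6/12 = 1/2.
The tighter constraint is Lumen's, so cooperation needs δ ≥ 15/22.

15/22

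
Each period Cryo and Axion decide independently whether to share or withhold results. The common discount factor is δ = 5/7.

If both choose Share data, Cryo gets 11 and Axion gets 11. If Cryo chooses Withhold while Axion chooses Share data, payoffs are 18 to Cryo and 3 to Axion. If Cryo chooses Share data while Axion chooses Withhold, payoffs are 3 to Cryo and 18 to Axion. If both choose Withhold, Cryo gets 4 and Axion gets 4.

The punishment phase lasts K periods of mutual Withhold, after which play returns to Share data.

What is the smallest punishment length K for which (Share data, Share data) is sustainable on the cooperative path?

Need Σ_{k=1}^{K} δ^k ≥ (18−11)/(11−4) = 1.0000 at δ = 5/7.
At K = 1 the sum is 0.7143 < 1.0000; at K = 2 it is 1.2245 ≥ 1.0000.
So the minimum punishment length is K = 2.

2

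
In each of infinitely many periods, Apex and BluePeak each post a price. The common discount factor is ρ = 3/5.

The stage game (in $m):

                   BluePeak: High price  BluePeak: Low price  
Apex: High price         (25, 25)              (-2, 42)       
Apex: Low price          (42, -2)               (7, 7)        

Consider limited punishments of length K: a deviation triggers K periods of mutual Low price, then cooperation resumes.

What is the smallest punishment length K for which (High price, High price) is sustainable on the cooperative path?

2

Need Σ_{k=1}^{K} ρ^k ≥ (42−25)/(25−7) = 0.9444 at ρ = 3/5.
At K = 1 the sum is 0.6000 < 0.9444; at K = 2 it is 0.9600 ≥ 0.9444.
So the minimum punishment length is K = 2.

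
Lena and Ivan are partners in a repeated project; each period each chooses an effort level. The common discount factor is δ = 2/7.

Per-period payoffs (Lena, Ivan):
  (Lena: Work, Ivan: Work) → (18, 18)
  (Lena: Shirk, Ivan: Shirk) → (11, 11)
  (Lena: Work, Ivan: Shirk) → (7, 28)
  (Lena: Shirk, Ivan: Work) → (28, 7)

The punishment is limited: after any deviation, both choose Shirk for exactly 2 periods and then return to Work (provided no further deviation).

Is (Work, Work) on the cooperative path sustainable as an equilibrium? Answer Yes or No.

No

A one-shot deviation gives 28 now, then 11 for 2 periods, then back to 18.
Gain from deviating: (28−18) today; loss: (18−11) in each of the next 2 periods.
No-deviation condition: (18−11)(δ+…+δ^2) ≥ 28−18, i.e. δ+…+δ^2 ≥ 10/7.
At δ = 2/7: δ+…+δ^2 = 0.3673 < 1.4286.
So cooperation is not sustainable.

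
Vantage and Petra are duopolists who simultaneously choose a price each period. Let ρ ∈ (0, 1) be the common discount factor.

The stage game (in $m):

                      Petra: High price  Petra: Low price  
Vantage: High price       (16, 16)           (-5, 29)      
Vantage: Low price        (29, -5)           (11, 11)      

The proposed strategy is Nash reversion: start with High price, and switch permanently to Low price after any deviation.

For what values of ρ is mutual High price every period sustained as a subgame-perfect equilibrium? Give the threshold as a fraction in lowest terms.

13/18

16/(1−ρ) ≥ 29 + 11ρ/(1−ρ)
16 ≥ 29 − 18ρ
ρ ≥ 13/18.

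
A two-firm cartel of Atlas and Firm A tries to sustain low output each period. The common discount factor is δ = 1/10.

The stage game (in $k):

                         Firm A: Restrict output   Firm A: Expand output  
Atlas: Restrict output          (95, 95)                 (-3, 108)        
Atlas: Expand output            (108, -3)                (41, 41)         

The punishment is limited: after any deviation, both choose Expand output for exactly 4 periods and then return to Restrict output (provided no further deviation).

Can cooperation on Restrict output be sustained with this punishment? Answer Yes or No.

IC: δ+…+δ^4 ≥ (108−95)/(95−41) = 13/54.
At δ = 1/10: partial sum = 0.1111 < 0.2407. Cooperation not sustainable.

No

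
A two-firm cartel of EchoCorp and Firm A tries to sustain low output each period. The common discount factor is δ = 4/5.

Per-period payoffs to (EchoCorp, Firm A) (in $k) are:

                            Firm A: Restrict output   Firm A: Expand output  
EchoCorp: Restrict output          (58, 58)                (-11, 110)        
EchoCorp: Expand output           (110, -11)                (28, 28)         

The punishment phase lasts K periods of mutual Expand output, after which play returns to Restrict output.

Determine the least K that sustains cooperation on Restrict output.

3

No profitable deviation requires (58−28)(δ+…+δ^K) ≥ 110−58, i.e. δ+…+δ^K ≥ 26/15 ≈ 1.7333.
With δ = 4/5, the partial sums are K=1: 0.8000, K=2: 1.4400, K=3: 1.9520.
K = 3 is the first length at which the sum reaches 1.7333.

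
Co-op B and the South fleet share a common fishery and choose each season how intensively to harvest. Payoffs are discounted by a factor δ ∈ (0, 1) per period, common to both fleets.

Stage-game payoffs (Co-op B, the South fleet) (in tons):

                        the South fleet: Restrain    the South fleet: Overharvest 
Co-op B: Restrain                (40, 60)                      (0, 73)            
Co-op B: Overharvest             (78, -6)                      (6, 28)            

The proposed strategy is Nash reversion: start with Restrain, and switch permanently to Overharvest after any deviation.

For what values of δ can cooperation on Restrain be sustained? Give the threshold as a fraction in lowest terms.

19/36

For Co-op B: deviation gain 78−40 = 38, per-period punishment loss 40−6 = 34. IC gives δ ≥ 38/72 = 19/36.
For the South fleet: gain 13, loss 32 per period, so δ ≥ 13/45.
The tighter constraint is Co-op B's, so cooperation needs δ ≥ 19/36.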